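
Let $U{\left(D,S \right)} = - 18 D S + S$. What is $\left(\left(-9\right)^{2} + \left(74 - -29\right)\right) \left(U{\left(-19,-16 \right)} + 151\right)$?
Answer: $-982008$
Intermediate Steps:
$U{\left(D,S \right)} = S - 18 D S$ ($U{\left(D,S \right)} = - 18 D S + S = S - 18 D S$)
$\left(\left(-9\right)^{2} + \left(74 - -29\right)\right) \left(U{\left(-19,-16 \right)} + 151\right) = \left(\left(-9\right)^{2} + \left(74 - -29\right)\right) \left(- 16 \left(1 - -342\right) + 151\right) = \left(81 + \left(74 + 29\right)\right) \left(- 16 \left(1 + 342\right) + 151\right) = \left(81 + 103\right) \left(\left(-16\right) 343 + 151\right) = 184 \left(-5488 + 151\right) = 184 \left(-5337\right) = -982008$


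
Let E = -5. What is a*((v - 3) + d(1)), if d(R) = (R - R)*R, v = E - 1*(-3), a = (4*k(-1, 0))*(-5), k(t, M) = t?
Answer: -100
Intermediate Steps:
a = 20 (a = (4*(-1))*(-5) = -4*(-5) = 20)
v = -2 (v = -5 - 1*(-3) = -5 + 3 = -2)
d(R) = 0 (d(R) = 0*R = 0)
a*((v - 3) + d(1)) = 20*((-2 - 3) + 0) = 20*(-5 + 0) = 20*(-5) = -100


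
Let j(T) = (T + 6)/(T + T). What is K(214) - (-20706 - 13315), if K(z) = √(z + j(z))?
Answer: 34021 + √2455971/107 ≈ 34036.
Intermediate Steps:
j(T) = (6 + T)/(2*T) (j(T) = (6 + T)/((2*T)) = (6 + T)*(1/(2*T)) = (6 + T)/(2*T))
K(z) = √(z + (6 + z)/(2*z))
K(214) - (-20706 - 13315) = √(2 + 4*214 + 12/214)/2 - (-20706 - 13315) = √(2 + 856 + 12*(1/214))/2 - 1*(-34021) = √(2 + 856 + 6/107)/2 + 34021 = √(91812/107)/2 + 34021 = (2*√2455971/107)/2 + 34021 = √2455971/107 + 34021 = 34021 + √2455971/107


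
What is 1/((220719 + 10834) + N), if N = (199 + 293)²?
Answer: 1/473617 ≈ 2.1114e-6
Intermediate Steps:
N = 242064 (N = 492² = 242064)
1/((220719 + 10834) + N) = 1/((220719 + 10834) + 242064) = 1/(231553 + 242064) = 1/473617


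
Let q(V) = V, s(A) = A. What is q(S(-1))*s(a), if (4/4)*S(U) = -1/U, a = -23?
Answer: -23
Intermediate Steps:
S(U) = -1/U
q(S(-1))*s(a) = -1/(-1)*(-23) = -1*(-1)*(-23) = 1*(-23) = -23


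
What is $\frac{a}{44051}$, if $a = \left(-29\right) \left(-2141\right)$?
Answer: $\frac{2141}{1519} \approx 1.4095$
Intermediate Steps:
$a = 62089$
$\frac{a}{44051} = \frac{62089}{44051} = 62089 \cdot \frac{1}{44051} = \frac{2141}{1519}$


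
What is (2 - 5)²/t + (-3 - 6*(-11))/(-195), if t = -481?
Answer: -822/2405 ≈ -0.34179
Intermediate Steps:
(2 - 5)²/t + (-3 - 6*(-11))/(-195) = (2 - 5)²/(-481) + (-3 - 6*(-11))/(-195) = (-3)²*(-1/481) + (-3 + 66)*(-1/195) = 9*(-1/481) + 63*(-1/195) = -9/481 - 21/65 = -822/2405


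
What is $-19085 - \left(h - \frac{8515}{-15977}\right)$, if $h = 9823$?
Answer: $- \frac{35528587}{1229} \approx -28909.0$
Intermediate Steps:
$-19085 - \left(h - \frac{8515}{-15977}\right) = -19085 - \left(9823 - \frac{8515}{-15977}\right) = -19085 - \left(9823 - 8515 \left(- \frac{1}{15977}\right)\right) = -19085 - \left(9823 - - \frac{655}{1229}\right) = -19085 - \left(9823 + \frac{655}{1229}\right) = -19085 - \frac{12073122}{1229} = - \frac{35528587}{1229}$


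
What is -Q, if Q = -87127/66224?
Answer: 87127/66224 ≈ 1.3156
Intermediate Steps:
Q = -87127/66224 (Q = -87127*1/66224 = -87127/66224 ≈ -1.3156)
-Q = -1*(-87127/66224) = 87127/66224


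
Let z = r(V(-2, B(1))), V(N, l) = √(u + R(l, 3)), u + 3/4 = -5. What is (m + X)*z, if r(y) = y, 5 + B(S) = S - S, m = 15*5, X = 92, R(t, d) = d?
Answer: 167*I*√11/2 ≈ 276.94*I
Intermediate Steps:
m = 75
u = -23/4 (u = -¾ - 5 = -23/4 ≈ -5.7500)
B(S) = -5 (B(S) = -5 + (S - S) = -5 + 0 = -5)
V(N, l) = I*√11/2 (V(N, l) = √(-23/4 + 3) = √(-11/4) = I*√11/2)
z = I*√11/2 ≈ 1.6583*I
(m + X)*z = (75 + 92)*(I*√11/2) = 167*(I*√11/2) = 167*I*√11/2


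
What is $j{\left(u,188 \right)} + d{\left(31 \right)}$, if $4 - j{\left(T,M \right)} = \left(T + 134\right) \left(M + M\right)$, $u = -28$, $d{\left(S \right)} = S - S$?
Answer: $-39852$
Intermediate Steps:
$d{\left(S \right)} = 0$
$j{\left(T,M \right)} = 4 - 2 M \left(134 + T\right)$ ($j{\left(T,M \right)} = 4 - \left(T + 134\right) \left(M + M\right) = 4 - \left(134 + T\right) 2 M = 4 - 2 M \left(134 + T\right)$)
$j{\left(u,188 \right)} + d{\left(31 \right)} = \left(4 - 50384 - 376 \left(-28\right)\right) + 0 = \left(4 - 50384 + 10528\right) + 0 = -39852 + 0 = -39852$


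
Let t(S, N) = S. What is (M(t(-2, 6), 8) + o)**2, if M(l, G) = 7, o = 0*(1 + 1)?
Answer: 49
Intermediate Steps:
o = 0 (o = 0*2 = 0)
(M(t(-2, 6), 8) + o)**2 = (7 + 0)**2 = 7**2 = 49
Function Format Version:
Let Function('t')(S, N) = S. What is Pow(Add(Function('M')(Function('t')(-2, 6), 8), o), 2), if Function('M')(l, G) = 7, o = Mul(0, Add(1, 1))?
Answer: 49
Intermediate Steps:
o = 0 (o = Mul(0, 2) = 0)
Pow(Add(Function('M')(Function('t')(-2, 6), 8), o), 2) = Pow(Add(7, 0), 2) = Pow(7, 2) = 49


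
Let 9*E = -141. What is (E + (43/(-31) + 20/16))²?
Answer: 34562641/138384 ≈ 249.76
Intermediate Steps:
E = -47/3 (E = (⅑)*(-141) = -47/3 ≈ -15.667)
(E + (43/(-31) + 20/16))² = (-47/3 + (43/(-31) + 20/16))² = (-47/3 + (43*(-1/31) + 20*(1/16)))² = (-47/3 + (-43/31 + 5/4))² = (-47/3 - 17/124)² = (-5879/372)² = 34562641/138384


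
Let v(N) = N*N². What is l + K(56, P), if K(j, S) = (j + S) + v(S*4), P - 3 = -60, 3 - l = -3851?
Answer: -11848499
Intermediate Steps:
l = 3854 (l = 3 - 1*(-3851) = 3 + 3851 = 3854)
P = -57 (P = 3 - 60 = -57)
v(N) = N³
K(j, S) = S + j + 64*S³ (K(j, S) = (j + S) + (S*4)³ = (S + j) + (4*S)³ = (S + j) + 64*S³ = S + j + 64*S³)
l + K(56, P) = 3854 + (-57 + 56 + 64*(-57)³) = 3854 + (-57 + 56 + 64*(-185193)) = 3854 + (-57 + 56 - 11852352) = 3854 - 11852353 = -11848499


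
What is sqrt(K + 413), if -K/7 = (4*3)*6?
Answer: I*sqrt(91) ≈ 9.5394*I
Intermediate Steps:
K = -504 (K = -7*4*3*6 = -84*6 = -7*72 = -504)
sqrt(K + 413) = sqrt(-504 + 413) = sqrt(-91) = I*sqrt(91)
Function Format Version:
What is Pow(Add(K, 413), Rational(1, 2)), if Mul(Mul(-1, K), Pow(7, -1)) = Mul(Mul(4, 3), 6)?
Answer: Mul(I, Pow(91, Rational(1, 2))) ≈ Mul(9.5394, I)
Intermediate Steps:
K = -504 (K = Mul(-7, Mul(Mul(4, 3), 6)) = Mul(-7, Mul(12, 6)) = Mul(-7, 72) = -504)
Pow(Add(K, 413), Rational(1, 2)) = Pow(Add(-504, 413), Rational(1, 2)) = Pow(-91, Rational(1, 2)) = Mul(I, Pow(91, Rational(1, 2)))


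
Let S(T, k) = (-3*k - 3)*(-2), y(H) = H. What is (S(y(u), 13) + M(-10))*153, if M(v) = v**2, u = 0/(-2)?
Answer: 28152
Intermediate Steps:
u = 0 (u = 0*(-1/2) = 0)
S(T, k) = 6 + 6*k (S(T, k) = (-3 - 3*k)*(-2) = 6 + 6*k)
(S(y(u), 13) + M(-10))*153 = ((6 + 6*13) + (-10)**2)*153 = ((6 + 78) + 100)*153 = (84 + 100)*153 = 184*153 = 28152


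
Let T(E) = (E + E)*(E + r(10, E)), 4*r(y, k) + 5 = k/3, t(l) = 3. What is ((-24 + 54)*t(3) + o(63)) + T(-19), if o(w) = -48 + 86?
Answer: 2873/3 ≈ 957.67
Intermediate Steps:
o(w) = 38
r(y, k) = -5/4 + k/12 (r(y, k) = -5/4 + (k/3)/4 = -5/4 + k/12)
T(E) = 2*E*(-5/4 + 13*E/12) (T(E) = (E + E)*(E + (-5/4 + E/12)) = (2*E)*(-5/4 + 13*E/12) = 2*E*(-5/4 + 13*E/12))
((-24 + 54)*t(3) + o(63)) + T(-19) = ((-24 + 54)*3 + 38) + (1/6)*(-19)*(-15 + 13*(-19)) = (30*3 + 38) + (1/6)*(-19)*(-15 - 247) = (90 + 38) + (1/6)*(-19)*(-262) = 128 + 2489/3 = 2873/3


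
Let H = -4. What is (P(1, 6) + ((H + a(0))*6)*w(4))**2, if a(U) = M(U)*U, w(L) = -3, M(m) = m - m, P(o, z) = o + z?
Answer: 6241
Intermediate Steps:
M(m) = 0
a(U) = 0 (a(U) = 0*U = 0)
(P(1, 6) + ((H + a(0))*6)*w(4))**2 = ((1 + 6) + ((-4 + 0)*6)*(-3))**2 = (7 - 4*6*(-3))**2 = (7 - 24*(-3))**2 = (7 + 72)**2 = 79**2 = 6241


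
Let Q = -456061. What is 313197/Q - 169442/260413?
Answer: -158836458323/118764213193 ≈ -1.3374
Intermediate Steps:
313197/Q - 169442/260413 = 313197/(-456061) - 169442/260413 = 313197*(-1/456061) - 169442*1/260413 = -313197/456061 - 169442/260413 = -158836458323/118764213193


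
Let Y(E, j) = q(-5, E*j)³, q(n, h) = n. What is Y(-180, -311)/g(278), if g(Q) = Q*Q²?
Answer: -125/21484952 ≈ -5.8180e-6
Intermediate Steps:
g(Q) = Q³
Y(E, j) = -125 (Y(E, j) = (-5)³ = -125)
Y(-180, -311)/g(278) = -125/(278³) = -125/21484952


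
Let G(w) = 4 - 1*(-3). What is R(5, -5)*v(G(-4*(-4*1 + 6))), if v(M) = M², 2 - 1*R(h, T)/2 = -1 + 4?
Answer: -98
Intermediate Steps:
G(w) = 7 (G(w) = 4 + 3 = 7)
R(h, T) = -2 (R(h, T) = 4 - 2*(-1 + 4) = 4 - 2*3 = 4 - 6 = -2)
R(5, -5)*v(G(-4*(-4*1 + 6))) = -2*7² = -2*49 = -98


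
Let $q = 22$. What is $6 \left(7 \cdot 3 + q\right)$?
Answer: $258$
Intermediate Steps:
$6 \left(7 \cdot 3 + q\right) = 6 \left(7 \cdot 3 + 22\right) = 6 \left(21 + 22\right) = 6 \cdot 43 = 258$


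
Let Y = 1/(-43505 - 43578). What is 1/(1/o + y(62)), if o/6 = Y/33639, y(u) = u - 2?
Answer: -2/976461559 ≈ -2.0482e-9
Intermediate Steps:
Y = -1/87083 (Y = 1/(-87083) = -1/87083 ≈ -1.1483e-5)
y(u) = -2 + u
o = -2/976461679 (o = 6*(-1/87083/33639) = 6*(-1/87083*1/33639) = 6*(-1/2929385037) = -2/976461679 ≈ -2.0482e-9)
1/(1/o + y(62)) = 1/(1/(-2/976461679) + (-2 + 62)) = 1/(-976461679/2 + 60) = 1/(-976461559/2) = -2/976461559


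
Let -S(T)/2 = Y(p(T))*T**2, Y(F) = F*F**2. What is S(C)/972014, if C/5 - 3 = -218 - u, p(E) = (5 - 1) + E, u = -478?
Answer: -3968130005881775/486007 ≈ -8.1648e+9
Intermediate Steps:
p(E) = 4 + E
Y(F) = F**3
C = 1315 (C = 15 + 5*(-218 - 1*(-478)) = 15 + 5*(-218 + 478) = 15 + 5*260 = 15 + 1300 = 1315)
S(T) = -2*T**2*(4 + T)**3 (S(T) = -2*(4 + T)**3*T**2 = -2*T**2*(4 + T)**3)
S(C)/972014 = -2*1315**2*(4 + 1315)**3/972014 = -2*1729225*1319**3*(1/972014) = -2*1729225*2294744759*(1/972014) = -7936260011763550*1/972014 = -3968130005881775/486007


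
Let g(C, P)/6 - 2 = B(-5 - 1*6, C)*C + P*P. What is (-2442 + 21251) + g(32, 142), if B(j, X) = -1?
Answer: 139613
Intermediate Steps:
g(C, P) = 12 - 6*C + 6*P**2 (g(C, P) = 12 + 6*(-C + P*P) = 12 + 6*(-C + P**2) = 12 + 6*(P**2 - C) = 12 + (-6*C + 6*P**2) = 12 - 6*C + 6*P**2)
(-2442 + 21251) + g(32, 142) = (-2442 + 21251) + (12 - 6*32 + 6*142**2) = 18809 + (12 - 192 + 6*20164) = 18809 + (12 - 192 + 120984) = 18809 + 120804 = 139613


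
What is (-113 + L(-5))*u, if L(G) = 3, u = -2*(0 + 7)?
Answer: 1540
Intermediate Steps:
u = -14 (u = -2*7 = -14)
(-113 + L(-5))*u = (-113 + 3)*(-14) = -110*(-14) = 1540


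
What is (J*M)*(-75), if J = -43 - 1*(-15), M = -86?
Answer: -180600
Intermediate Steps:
J = -28 (J = -43 + 15 = -28)
(J*M)*(-75) = -28*(-86)*(-75) = 2408*(-75) = -180600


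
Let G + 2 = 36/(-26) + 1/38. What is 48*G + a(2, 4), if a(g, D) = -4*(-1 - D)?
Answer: -34876/247 ≈ -141.20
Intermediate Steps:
G = -1659/494 (G = -2 + (36/(-26) + 1/38) = -2 + (36*(-1/26) + 1*(1/38)) = -2 + (-18/13 + 1/38) = -2 - 671/494 = -1659/494 ≈ -3.3583)
a(g, D) = 4 + 4*D
48*G + a(2, 4) = 48*(-1659/494) + (4 + 4*4) = -39816/247 + (4 + 16) = -39816/247 + 20 = -34876/247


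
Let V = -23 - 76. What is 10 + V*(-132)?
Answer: 13078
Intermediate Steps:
V = -99
10 + V*(-132) = 10 - 99*(-132) = 10 + 13068 = 13078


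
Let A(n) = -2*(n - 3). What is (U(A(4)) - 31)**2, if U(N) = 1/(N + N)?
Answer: 15625/16 ≈ 976.56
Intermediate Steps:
A(n) = 6 - 2*n (A(n) = -2*(-3 + n) = 6 - 2*n)
U(N) = 1/(2*N)
(U(A(4)) - 31)**2 = (1/(2*(6 - 2*4)) - 31)**2 = (1/(2*(6 - 8)) - 31)**2 = ((1/2)/(-2) - 31)**2 = ((1/2)*(-1/2) - 31)**2 = (-1/4 - 31)**2 = (-125/4)**2 = 15625/16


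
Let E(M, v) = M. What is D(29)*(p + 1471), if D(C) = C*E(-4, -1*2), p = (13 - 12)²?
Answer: -170752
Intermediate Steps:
p = 1 (p = 1² = 1)
D(C) = -4*C (D(C) = C*(-4) = -4*C)
D(29)*(p + 1471) = (-4*29)*(1 + 1471) = -116*1472 = -170752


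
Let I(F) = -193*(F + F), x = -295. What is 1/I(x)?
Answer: 1/113870 ≈ 8.7819e-6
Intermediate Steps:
I(F) = -386*F
1/I(x) = 1/(-386*(-295)) = 1/113870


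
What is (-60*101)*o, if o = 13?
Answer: -78780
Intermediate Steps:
(-60*101)*o = -60*101*13 = -6060*13 = -78780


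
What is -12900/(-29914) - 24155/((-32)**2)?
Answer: -354681535/15315968 ≈ -23.158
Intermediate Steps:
-12900/(-29914) - 24155/((-32)**2) = -12900*(-1/29914) - 24155/1024 = 6450/14957 - 24155*1/1024 = 6450/14957 - 24155/1024 = -354681535/15315968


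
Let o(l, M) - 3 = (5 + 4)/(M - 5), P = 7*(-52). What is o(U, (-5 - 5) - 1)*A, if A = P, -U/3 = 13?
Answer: -3549/4 ≈ -887.25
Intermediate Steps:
P = -364
U = -39 (U = -3*13 = -39)
o(l, M) = 3 + 9/(-5 + M) (o(l, M) = 3 + (5 + 4)/(M - 5) = 3 + 9/(-5 + M))
A = -364
o(U, (-5 - 5) - 1)*A = (3*(-2 + ((-5 - 5) - 1))/(-5 + ((-5 - 5) - 1)))*(-364) = (3*(-2 + (-10 - 1))/(-5 + (-10 - 1)))*(-364) = (3*(-2 - 11)/(-5 - 11))*(-364) = (3*(-13)/(-16))*(-364) = (3*(-1/16)*(-13))*(-364) = (39/16)*(-364) = -3549/4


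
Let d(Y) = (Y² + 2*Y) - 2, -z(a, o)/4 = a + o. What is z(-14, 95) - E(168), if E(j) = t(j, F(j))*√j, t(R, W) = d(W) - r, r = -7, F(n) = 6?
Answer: -324 - 106*√42 ≈ -1011.0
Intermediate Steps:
z(a, o) = -4*a - 4*o (z(a, o) = -4*(a + o) = -4*a - 4*o)
d(Y) = -2 + Y² + 2*Y
t(R, W) = 5 + W² + 2*W (t(R, W) = (-2 + W² + 2*W) - 1*(-7) = (-2 + W² + 2*W) + 7 = 5 + W² + 2*W)
E(j) = 53*√j (E(j) = (5 + 6² + 2*6)*√j = (5 + 36 + 12)*√j = 53*√j)
z(-14, 95) - E(168) = (-4*(-14) - 4*95) - 53*√168 = (56 - 380) - 53*2*√42 = -324 - 106*√42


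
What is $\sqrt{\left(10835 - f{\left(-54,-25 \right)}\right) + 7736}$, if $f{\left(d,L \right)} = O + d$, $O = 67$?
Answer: $3 \sqrt{2062} \approx 136.23$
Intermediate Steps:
$f{\left(d,L \right)} = 67 + d$
$\sqrt{\left(10835 - f{\left(-54,-25 \right)}\right) + 7736} = \sqrt{\left(10835 - \left(67 - 54\right)\right) + 7736} = \sqrt{\left(10835 - 13\right) + 7736} = \sqrt{10822 + 7736} = \sqrt{18558} = 3 \sqrt{2062}$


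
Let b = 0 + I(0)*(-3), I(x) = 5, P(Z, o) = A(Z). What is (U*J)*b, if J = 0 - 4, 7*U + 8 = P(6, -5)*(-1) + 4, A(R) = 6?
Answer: -600/7 ≈ -85.714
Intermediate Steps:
P(Z, o) = 6
b = -15 (b = 0 + 5*(-3) = 0 - 15 = -15)
U = -10/7 (U = -8/7 + (6*(-1) + 4)/7 = -8/7 + (-6 + 4)/7 = -8/7 + (⅐)*(-2) = -8/7 - 2/7 = -10/7 ≈ -1.4286)
J = -4
(U*J)*b = -10/7*(-4)*(-15) = (40/7)*(-15) = -600/7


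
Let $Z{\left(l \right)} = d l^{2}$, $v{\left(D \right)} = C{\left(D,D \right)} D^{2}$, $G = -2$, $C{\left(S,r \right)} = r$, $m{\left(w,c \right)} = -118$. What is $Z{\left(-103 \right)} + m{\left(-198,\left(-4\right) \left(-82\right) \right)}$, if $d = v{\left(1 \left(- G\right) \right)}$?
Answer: $84754$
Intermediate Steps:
$v{\left(D \right)} = D^{3}$ ($v{\left(D \right)} = D D^{2} = D^{3}$)
$d = 8$ ($d = \left(1 \left(\left(-1\right) \left(-2\right)\right)\right)^{3} = \left(1 \cdot 2\right)^{3} = 2^{3} = 8$)
$Z{\left(l \right)} = 8 l^{2}$
$Z{\left(-103 \right)} + m{\left(-198,\left(-4\right) \left(-82\right) \right)} = 8 \left(-103\right)^{2} - 118 = 8 \cdot 10609 - 118 = 84872 - 118 = 84754$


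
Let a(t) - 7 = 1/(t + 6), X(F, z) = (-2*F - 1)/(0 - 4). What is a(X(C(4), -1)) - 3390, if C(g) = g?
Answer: -111635/33 ≈ -3382.9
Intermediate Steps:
X(F, z) = ¼ + F/2 (X(F, z) = (-1 - 2*F)/(-4) = (-1 - 2*F)*(-¼) = ¼ + F/2)
a(t) = 7 + 1/(6 + t) (a(t) = 7 + 1/(t + 6) = 7 + 1/(6 + t))
a(X(C(4), -1)) - 3390 = (43 + 7*(¼ + (½)*4))/(6 + (¼ + (½)*4)) - 3390 = (43 + 7*(¼ + 2))/(6 + (¼ + 2)) - 3390 = (43 + 7*(9/4))/(6 + 9/4) - 3390 = (43 + 63/4)/(33/4) - 3390 = (4/33)*(235/4) - 3390 = 235/33 - 3390 = -111635/33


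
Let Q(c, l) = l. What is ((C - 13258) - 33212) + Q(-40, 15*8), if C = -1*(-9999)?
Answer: -36351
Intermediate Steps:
C = 9999
((C - 13258) - 33212) + Q(-40, 15*8) = ((9999 - 13258) - 33212) + 15*8 = (-3259 - 33212) + 120 = -36471 + 120 = -36351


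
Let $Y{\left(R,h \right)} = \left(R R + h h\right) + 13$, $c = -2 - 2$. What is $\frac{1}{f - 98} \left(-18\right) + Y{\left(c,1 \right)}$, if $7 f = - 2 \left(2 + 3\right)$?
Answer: $\frac{3501}{116} \approx 30.181$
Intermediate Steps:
$c = -4$ ($c = -2 - 2 = -4$)
$Y{\left(R,h \right)} = 13 + R^{2} + h^{2}$ ($Y{\left(R,h \right)} = \left(R^{2} + h^{2}\right) + 13 = 13 + R^{2} + h^{2}$)
$f = - \frac{10}{7}$ ($f = \frac{\left(-2\right) \left(2 + 3\right)}{7} = \frac{\left(-2\right) 5}{7} = \frac{1}{7} \left(-10\right) = - \frac{10}{7} \approx -1.4286$)
$\frac{1}{f - 98} \left(-18\right) + Y{\left(c,1 \right)} = \frac{1}{- \frac{10}{7} - 98} \left(-18\right) + \left(13 + \left(-4\right)^{2} + 1^{2}\right) = \frac{1}{- \frac{696}{7}} \left(-18\right) + \left(13 + 16 + 1\right) = \left(- \frac{7}{696}\right) \left(-18\right) + 30 = \frac{21}{116} + 30 = \frac{3501}{116}$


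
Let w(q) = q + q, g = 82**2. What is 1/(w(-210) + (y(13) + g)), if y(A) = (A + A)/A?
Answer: 1/6306 ≈ 0.00015858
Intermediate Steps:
y(A) = 2 (y(A) = (2*A)/A = 2)
g = 6724
w(q) = 2*q
1/(w(-210) + (y(13) + g)) = 1/(2*(-210) + (2 + 6724)) = 1/(-420 + 6726) = 1/6306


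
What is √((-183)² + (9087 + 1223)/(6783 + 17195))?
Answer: 2*√1203410189866/11989 ≈ 183.00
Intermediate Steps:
√((-183)² + (9087 + 1223)/(6783 + 17195)) = √(33489 + 10310/23978) = √(33489 + 10310*(1/23978)) = √(33489 + 5155/11989) = √(401504776/11989) = 2*√1203410189866/11989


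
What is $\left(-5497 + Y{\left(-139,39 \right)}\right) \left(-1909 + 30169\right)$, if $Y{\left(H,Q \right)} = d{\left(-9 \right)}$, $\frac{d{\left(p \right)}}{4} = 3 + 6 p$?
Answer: $-161110260$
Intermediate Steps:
$d{\left(p \right)} = 12 + 24 p$ ($d{\left(p \right)} = 4 \left(3 + 6 p\right) = 12 + 24 p$)
$Y{\left(H,Q \right)} = -204$ ($Y{\left(H,Q \right)} = 12 + 24 \left(-9\right) = 12 - 216 = -204$)
$\left(-5497 + Y{\left(-139,39 \right)}\right) \left(-1909 + 30169\right) = \left(-5497 - 204\right) \left(-1909 + 30169\right) = \left(-5701\right) 28260 = -161110260$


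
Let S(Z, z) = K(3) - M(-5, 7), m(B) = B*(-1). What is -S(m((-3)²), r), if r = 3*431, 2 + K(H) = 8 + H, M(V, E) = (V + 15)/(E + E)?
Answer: -58/7 ≈ -8.2857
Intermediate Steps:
m(B) = -B
M(V, E) = (15 + V)/(2*E) (M(V, E) = (15 + V)/((2*E)) = (15 + V)*(1/(2*E)) = (15 + V)/(2*E))
K(H) = 6 + H (K(H) = -2 + (8 + H) = 6 + H)
r = 1293
S(Z, z) = 58/7 (S(Z, z) = (6 + 3) - (15 - 5)/(2*7) = 9 - 10/(2*7) = 9 - 1*5/7 = 9 - 5/7 = 58/7)
-S(m((-3)²), r) = -1*58/7 = -58/7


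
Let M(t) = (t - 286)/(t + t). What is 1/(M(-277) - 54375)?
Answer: -554/30123187 ≈ -1.8391e-5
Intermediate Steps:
M(t) = (-286 + t)/(2*t) (M(t) = (-286 + t)/((2*t)) = (-286 + t)*(1/(2*t)) = (-286 + t)/(2*t))
1/(M(-277) - 54375) = 1/((½)*(-286 - 277)/(-277) - 54375) = 1/((½)*(-1/277)*(-563) - 54375) = 1/(563/554 - 54375) = 1/(-30123187/554) = -554/30123187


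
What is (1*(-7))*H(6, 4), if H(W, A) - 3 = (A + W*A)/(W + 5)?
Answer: -427/11 ≈ -38.818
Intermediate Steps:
H(W, A) = 3 + (A + A*W)/(5 + W) (H(W, A) = 3 + (A + W*A)/(W + 5) = 3 + (A + A*W)/(5 + W))
(1*(-7))*H(6, 4) = (1*(-7))*((15 + 4 + 3*6 + 4*6)/(5 + 6)) = -7*(15 + 4 + 18 + 24)/11 = -7*61/11 = -427/11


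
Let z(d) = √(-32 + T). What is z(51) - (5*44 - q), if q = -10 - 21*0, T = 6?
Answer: -230 + I*√26 ≈ -230.0 + 5.099*I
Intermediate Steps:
q = -10 (q = -10 + 0 = -10)
z(d) = I*√26 (z(d) = √(-32 + 6) = √(-26) = I*√26)
z(51) - (5*44 - q) = I*√26 - (5*44 - 1*(-10)) = I*√26 - (220 + 10) = I*√26 - 1*230 = I*√26 - 230 = -230 + I*√26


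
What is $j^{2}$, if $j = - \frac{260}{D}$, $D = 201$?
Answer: $\frac{67600}{40401} \approx 1.6732$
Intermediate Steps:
$j = - \frac{260}{201} \approx -1.2935$
$j^{2} = \left(- \frac{260}{201}\right)^{2} = \frac{67600}{40401}$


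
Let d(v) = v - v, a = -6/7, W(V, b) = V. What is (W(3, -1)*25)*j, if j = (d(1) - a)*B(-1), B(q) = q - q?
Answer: 0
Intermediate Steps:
B(q) = 0
a = -6/7 (a = -6*⅐ = -6/7 ≈ -0.85714)
d(v) = 0
j = 0 (j = (0 - 1*(-6/7))*0 = (0 + 6/7)*0 = (6/7)*0 = 0)
(W(3, -1)*25)*j = (3*25)*0 = 75*0 = 0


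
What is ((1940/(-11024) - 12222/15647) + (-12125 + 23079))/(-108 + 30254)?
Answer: 472329515301/1299989937272 ≈ 0.36333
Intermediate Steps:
((1940/(-11024) - 12222/15647) + (-12125 + 23079))/(-108 + 30254) = ((1940*(-1/11024) - 12222*1/15647) + 10954)/30146 = ((-485/2756 - 12222/15647) + 10954)*(1/30146) = (-41272627/43123132 + 10954)*(1/30146) = (472329515301/43123132)*(1/30146) = 472329515301/1299989937272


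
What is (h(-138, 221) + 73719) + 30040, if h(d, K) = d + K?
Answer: 103842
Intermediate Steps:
h(d, K) = K + d
(h(-138, 221) + 73719) + 30040 = ((221 - 138) + 73719) + 30040 = (83 + 73719) + 30040 = 73802 + 30040 = 103842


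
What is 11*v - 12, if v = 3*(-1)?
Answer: -45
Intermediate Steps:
v = -3
11*v - 12 = 11*(-3) - 12 = -33 - 12 = -45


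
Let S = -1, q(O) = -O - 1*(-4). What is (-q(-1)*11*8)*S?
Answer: 440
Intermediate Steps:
q(O) = 4 - O (q(O) = -O + 4 = 4 - O)
(-q(-1)*11*8)*S = -(4 - 1*(-1))*11*8*(-1) = -(4 + 1)*11*8*(-1) = -5*11*8*(-1) = -55*8*(-1) = -1*440*(-1) = -440*(-1) = 440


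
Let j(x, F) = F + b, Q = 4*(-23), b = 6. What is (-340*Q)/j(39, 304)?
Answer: 3128/31 ≈ 100.90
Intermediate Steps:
Q = -92
j(x, F) = 6 + F (j(x, F) = F + 6 = 6 + F)
(-340*Q)/j(39, 304) = (-340*(-92))/(6 + 304) = 31280/310 = 31280*(1/310) = 3128/31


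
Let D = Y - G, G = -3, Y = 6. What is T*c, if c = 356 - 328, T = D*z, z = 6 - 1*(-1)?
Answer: 1764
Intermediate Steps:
z = 7 (z = 6 + 1 = 7)
D = 9 (D = 6 - 1*(-3) = 6 + 3 = 9)
T = 63 (T = 9*7 = 63)
c = 28
T*c = 63*28 = 1764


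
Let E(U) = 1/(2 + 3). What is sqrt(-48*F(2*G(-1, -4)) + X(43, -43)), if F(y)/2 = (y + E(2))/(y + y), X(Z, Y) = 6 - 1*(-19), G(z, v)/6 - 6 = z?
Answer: I*sqrt(579)/5 ≈ 4.8125*I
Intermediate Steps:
G(z, v) = 36 + 6*z
E(U) = 1/5
X(Z, Y) = 25 (X(Z, Y) = 6 + 19 = 25)
F(y) = (1/5 + y)/y (F(y) = 2*((y + 1/5)/(y + y)) = 2*((1/5 + y)/((2*y))) = 2*((1/5 + y)*(1/(2*y))) = 2*((1/5 + y)/(2*y)) = (1/5 + y)/y)
sqrt(-48*F(2*G(-1, -4)) + X(43, -43)) = sqrt(-48*(1/5 + 2*(36 + 6*(-1)))/(2*(36 + 6*(-1))) + 25) = sqrt(-48*(1/5 + 2*(36 - 6))/(2*(36 - 6)) + 25) = sqrt(-48*(1/5 + 2*30)/(2*30) + 25) = sqrt(-48*(1/5 + 60)/60 + 25) = sqrt(-4*301/(5*5) + 25) = sqrt(-48*301/300 + 25) = sqrt(-1204/25 + 25) = sqrt(-579/25) = I*sqrt(579)/5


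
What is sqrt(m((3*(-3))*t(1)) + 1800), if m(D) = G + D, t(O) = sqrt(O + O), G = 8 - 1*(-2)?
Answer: sqrt(1810 - 9*sqrt(2)) ≈ 42.394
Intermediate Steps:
G = 10 (G = 8 + 2 = 10)
t(O) = sqrt(2)*sqrt(O) (t(O) = sqrt(2*O) = sqrt(2)*sqrt(O))
m(D) = 10 + D
sqrt(m((3*(-3))*t(1)) + 1800) = sqrt((10 + (3*(-3))*(sqrt(2)*sqrt(1))) + 1800) = sqrt((10 - 9*sqrt(2)) + 1800) = sqrt(1810 - 9*sqrt(2))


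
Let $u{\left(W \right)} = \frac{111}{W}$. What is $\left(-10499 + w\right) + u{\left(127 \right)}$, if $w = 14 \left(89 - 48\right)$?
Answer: $- \frac{1260364}{127} \approx -9924.1$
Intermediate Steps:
$w = 574$ ($w = 14 \cdot 41 = 574$)
$\left(-10499 + w\right) + u{\left(127 \right)} = \left(-10499 + 574\right) + \frac{111}{127} = -9925 + 111 \cdot \frac{1}{127} = -9925 + \frac{111}{127} = - \frac{1260364}{127}$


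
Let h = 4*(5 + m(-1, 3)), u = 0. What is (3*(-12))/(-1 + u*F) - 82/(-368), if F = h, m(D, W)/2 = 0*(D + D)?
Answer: 6665/184 ≈ 36.223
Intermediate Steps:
m(D, W) = 0 (m(D, W) = 2*(0*(D + D)) = 2*(0*(2*D)) = 2*0 = 0)
h = 20 (h = 4*(5 + 0) = 4*5 = 20)
F = 20
(3*(-12))/(-1 + u*F) - 82/(-368) = (3*(-12))/(-1 + 0*20) - 82/(-368) = -36/(-1 + 0) - 82*(-1/368) = -36/(-1) + 41/184 = -36*(-1) + 41/184 = 36 + 41/184 = 6665/184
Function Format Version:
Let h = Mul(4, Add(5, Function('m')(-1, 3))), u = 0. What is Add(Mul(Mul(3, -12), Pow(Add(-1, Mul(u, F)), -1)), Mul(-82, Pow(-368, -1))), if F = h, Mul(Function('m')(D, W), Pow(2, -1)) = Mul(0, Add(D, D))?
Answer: Rational(6665, 184) ≈ 36.223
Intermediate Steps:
Function('m')(D, W) = 0 (Function('m')(D, W) = Mul(2, Mul(0, Add(D, D))) = Mul(2, Mul(0, Mul(2, D))) = Mul(2, 0) = 0)
h = 20 (h = Mul(4, Add(5, 0)) = Mul(4, 5) = 20)
F = 20
Add(Mul(Mul(3, -12), Pow(Add(-1, Mul(u, F)), -1)), Mul(-82, Pow(-368, -1))) = Add(Mul(Mul(3, -12), Pow(Add(-1, Mul(0, 20)), -1)), Mul(-82, Pow(-368, -1))) = Add(Mul(-36, Pow(Add(-1, 0), -1)), Mul(-82, Rational(-1, 368))) = Add(Mul(-36, Pow(-1, -1)), Rational(41, 184)) = Add(Mul(-36, -1), Rational(41, 184)) = Add(36, Rational(41, 184)) = Rational(6665, 184)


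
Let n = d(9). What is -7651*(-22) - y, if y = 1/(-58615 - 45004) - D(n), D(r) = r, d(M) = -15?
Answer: 17439803034/103619 ≈ 1.6831e+5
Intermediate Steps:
n = -15
y = 1554284/103619 (y = 1/(-58615 - 45004) - 1*(-15) = 1/(-103619) + 15 = -1/103619 + 15 = 1554284/103619 ≈ 15.000)
-7651*(-22) - y = -7651*(-22) - 1*1554284/103619 = 168322 - 1554284/103619 = 17439803034/103619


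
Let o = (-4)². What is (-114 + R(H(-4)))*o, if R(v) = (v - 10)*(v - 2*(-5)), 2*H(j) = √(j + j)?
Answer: -3456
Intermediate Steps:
H(j) = √2*√j/2 (H(j) = √(j + j)/2 = √(2*j)/2 = (√2*√j)/2 = √2*√j/2)
o = 16
R(v) = (-10 + v)*(10 + v) (R(v) = (-10 + v)*(v + 10) = (-10 + v)*(10 + v))
(-114 + R(H(-4)))*o = (-114 + (-100 + (√2*√(-4)/2)²))*16 = (-114 + (-100 + (√2*(2*I)/2)²))*16 = (-114 + (-100 + (I*√2)²))*16 = (-114 + (-100 - 2))*16 = (-114 - 102)*16 = -216*16 = -3456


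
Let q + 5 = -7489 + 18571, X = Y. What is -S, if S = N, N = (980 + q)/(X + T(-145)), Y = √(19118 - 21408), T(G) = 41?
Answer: -494337/3971 + 12057*I*√2290/3971 ≈ -124.49 + 145.3*I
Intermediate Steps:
Y = I*√2290 (Y = √(-2290) = I*√2290 ≈ 47.854*I)
X = I*√2290 ≈ 47.854*I
q = 11077 (q = -5 + (-7489 + 18571) = -5 + 11082 = 11077)
N = 12057/(41 + I*√2290) (N = (980 + 11077)/(I*√2290 + 41) = 12057/(41 + I*√2290) ≈ 124.49 - 145.3*I)
S = 494337/3971 - 12057*I*√2290/3971 ≈ 124.49 - 145.3*I
-S = -(494337/3971 - 12057*I*√2290/3971) = -494337/3971 + 12057*I*√2290/3971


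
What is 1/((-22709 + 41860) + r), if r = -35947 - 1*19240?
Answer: -1/36036 ≈ -2.7750e-5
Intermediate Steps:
r = -55187 (r = -35947 - 19240 = -55187)
1/((-22709 + 41860) + r) = 1/((-22709 + 41860) - 55187) = 1/(19151 - 55187) = 1/(-36036) = -1/36036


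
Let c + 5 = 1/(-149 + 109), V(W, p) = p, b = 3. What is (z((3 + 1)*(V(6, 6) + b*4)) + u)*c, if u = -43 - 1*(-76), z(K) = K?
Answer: -4221/8 ≈ -527.63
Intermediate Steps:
c = -201/40 (c = -5 + 1/(-149 + 109) = -5 + 1/(-40) = -5 - 1/40 = -201/40 ≈ -5.0250)
u = 33 (u = -43 + 76 = 33)
(z((3 + 1)*(V(6, 6) + b*4)) + u)*c = ((3 + 1)*(6 + 3*4) + 33)*(-201/40) = (4*(6 + 12) + 33)*(-201/40) = (4*18 + 33)*(-201/40) = (72 + 33)*(-201/40) = 105*(-201/40) = -4221/8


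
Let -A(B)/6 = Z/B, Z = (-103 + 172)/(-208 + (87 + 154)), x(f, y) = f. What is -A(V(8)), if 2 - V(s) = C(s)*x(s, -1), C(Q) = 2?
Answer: -69/77 ≈ -0.89610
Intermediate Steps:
Z = 23/11 (Z = 69/(-208 + 241) = 69/33 = 69*(1/33) = 23/11 ≈ 2.0909)
V(s) = 2 - 2*s
A(B) = -138/(11*B)
-A(V(8)) = -(-138)/(11*(2 - 2*8)) = -(-138)/(11*(2 - 16)) = -(-138)/(11*(-14)) = -(-138)*(-1)/(11*14) = -1*69/77 = -69/77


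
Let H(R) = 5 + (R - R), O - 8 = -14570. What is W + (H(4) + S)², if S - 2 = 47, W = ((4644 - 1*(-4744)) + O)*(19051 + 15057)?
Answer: -176471876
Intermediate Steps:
O = -14562 (O = 8 - 14570 = -14562)
W = -176474792 (W = ((4644 - 1*(-4744)) - 14562)*(19051 + 15057) = ((4644 + 4744) - 14562)*34108 = (9388 - 14562)*34108 = -5174*34108 = -176474792)
S = 49 (S = 2 + 47 = 49)
H(R) = 5 (H(R) = 5 + 0 = 5)
W + (H(4) + S)² = -176474792 + (5 + 49)² = -176474792 + 54² = -176474792 + 2916 = -176471876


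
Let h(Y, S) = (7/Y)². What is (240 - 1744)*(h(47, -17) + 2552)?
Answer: -180397344/47 ≈ -3.8382e+6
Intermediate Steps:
h(Y, S) = 49/Y²
(240 - 1744)*(h(47, -17) + 2552) = (240 - 1744)*(49/47² + 2552) = -1504*(49*(1/2209) + 2552) = -1504*(49/2209 + 2552) = -1504*5637417/2209 = -180397344/47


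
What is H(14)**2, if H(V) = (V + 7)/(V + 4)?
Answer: 49/36 ≈ 1.3611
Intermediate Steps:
H(V) = (7 + V)/(4 + V)
H(14)**2 = ((7 + 14)/(4 + 14))**2 = (21/18)**2 = ((1/18)*21)**2 = (7/6)**2 = 49/36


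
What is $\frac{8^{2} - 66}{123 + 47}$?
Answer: $- \frac{1}{85} \approx -0.011765$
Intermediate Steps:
$\frac{8^{2} - 66}{123 + 47} = \frac{64 - 66}{170} = \frac{1}{170} \left(-2\right) = - \frac{1}{85}$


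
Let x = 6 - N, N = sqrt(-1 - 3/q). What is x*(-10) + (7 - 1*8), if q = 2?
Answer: -61 + 5*I*sqrt(10) ≈ -61.0 + 15.811*I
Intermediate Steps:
N = I*sqrt(10)/2 (N = sqrt(-1 - 3/2) = sqrt(-5/2) = I*sqrt(10)/2 ≈ 1.5811*I)
x = 6 - I*sqrt(10)/2 ≈ 6.0 - 1.5811*I
x*(-10) + (7 - 1*8) = (6 - I*sqrt(10)/2)*(-10) + (7 - 1*8) = (-60 + 5*I*sqrt(10)) + (7 - 8) = (-60 + 5*I*sqrt(10)) - 1 = -61 + 5*I*sqrt(10)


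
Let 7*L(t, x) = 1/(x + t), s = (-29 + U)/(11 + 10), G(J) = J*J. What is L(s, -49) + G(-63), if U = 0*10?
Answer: 4199199/1058 ≈ 3969.0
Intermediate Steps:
U = 0
G(J) = J²
s = -29/21 (s = (-29 + 0)/(11 + 10) = -29/21 ≈ -1.3810)
L(t, x) = 1/(7*(t + x)) (L(t, x) = 1/(7*(x + t)) = 1/(7*(t + x)))
L(s, -49) + G(-63) = 1/(7*(-29/21 - 49)) + (-63)² = 1/(7*(-1058/21)) + 3969 = (⅐)*(-21/1058) + 3969 = -3/1058 + 3969 = 4199199/1058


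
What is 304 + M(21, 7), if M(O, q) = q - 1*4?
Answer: 307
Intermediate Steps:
M(O, q) = -4 + q (M(O, q) = q - 4 = -4 + q)
304 + M(21, 7) = 304 + (-4 + 7) = 304 + 3 = 307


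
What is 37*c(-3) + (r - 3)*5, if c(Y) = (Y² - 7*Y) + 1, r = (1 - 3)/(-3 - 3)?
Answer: 3401/3 ≈ 1133.7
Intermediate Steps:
r = ⅓ (r = -2/(-6) = -2*(-⅙) = ⅓ ≈ 0.33333)
c(Y) = 1 + Y² - 7*Y
37*c(-3) + (r - 3)*5 = 37*(1 + (-3)² - 7*(-3)) + (⅓ - 3)*5 = 37*(1 + 9 + 21) - 8/3*5 = 37*31 - 40/3 = 1147 - 40/3 = 3401/3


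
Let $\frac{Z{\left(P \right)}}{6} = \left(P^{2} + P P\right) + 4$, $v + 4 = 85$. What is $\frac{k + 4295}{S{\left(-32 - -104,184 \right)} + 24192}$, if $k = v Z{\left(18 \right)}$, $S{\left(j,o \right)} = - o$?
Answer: $\frac{321167}{24008} \approx 13.378$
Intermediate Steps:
$v = 81$ ($v = -4 + 85 = 81$)
$Z{\left(P \right)} = 24 + 12 P^{2}$ ($Z{\left(P \right)} = 6 \left(\left(P^{2} + P P\right) + 4\right) = 6 \left(\left(P^{2} + P^{2}\right) + 4\right) = 6 \left(2 P^{2} + 4\right) = 6 \left(4 + 2 P^{2}\right) = 24 + 12 P^{2}$)
$k = 316872$ ($k = 81 \left(24 + 12 \cdot 18^{2}\right) = 81 \left(24 + 12 \cdot 324\right) = 81 \left(24 + 3888\right) = 81 \cdot 3912 = 316872$)
$\frac{k + 4295}{S{\left(-32 - -104,184 \right)} + 24192} = \frac{316872 + 4295}{\left(-1\right) 184 + 24192} = \frac{321167}{-184 + 24192} = \frac{321167}{24008}$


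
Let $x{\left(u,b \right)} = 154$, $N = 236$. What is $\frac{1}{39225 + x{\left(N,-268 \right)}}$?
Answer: $\frac{1}{39379} \approx 2.5394 \cdot 10^{-5}$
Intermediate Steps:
$\frac{1}{39225 + x{\left(N,-268 \right)}} = \frac{1}{39225 + 154} = \frac{1}{39379}$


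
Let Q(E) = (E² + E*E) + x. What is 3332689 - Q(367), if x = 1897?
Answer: 3061414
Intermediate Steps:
Q(E) = 1897 + 2*E² (Q(E) = (E² + E*E) + 1897 = (E² + E²) + 1897 = 2*E² + 1897 = 1897 + 2*E²)
3332689 - Q(367) = 3332689 - (1897 + 2*367²) = 3332689 - (1897 + 2*134689) = 3332689 - (1897 + 269378) = 3332689 - 1*271275 = 3332689 - 271275 = 3061414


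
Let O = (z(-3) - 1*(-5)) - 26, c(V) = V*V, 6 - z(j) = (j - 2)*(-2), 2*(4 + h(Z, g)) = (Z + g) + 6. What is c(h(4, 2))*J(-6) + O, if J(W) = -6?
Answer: -49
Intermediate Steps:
h(Z, g) = -1 + Z/2 + g/2 (h(Z, g) = -4 + ((Z + g) + 6)/2 = -4 + (6 + Z + g)/2 = -4 + (3 + Z/2 + g/2) = -1 + Z/2 + g/2)
z(j) = 2 + 2*j (z(j) = 6 - (j - 2)*(-2) = 6 - (-2 + j)*(-2) = 6 - (4 - 2*j) = 6 + (-4 + 2*j) = 2 + 2*j)
c(V) = V²
O = -25 (O = ((2 + 2*(-3)) - 1*(-5)) - 26 = ((2 - 6) + 5) - 26 = (-4 + 5) - 26 = 1 - 26 = -25)
c(h(4, 2))*J(-6) + O = (-1 + (½)*4 + (½)*2)²*(-6) - 25 = (-1 + 2 + 1)²*(-6) - 25 = 2²*(-6) - 25 = 4*(-6) - 25 = -24 - 25 = -49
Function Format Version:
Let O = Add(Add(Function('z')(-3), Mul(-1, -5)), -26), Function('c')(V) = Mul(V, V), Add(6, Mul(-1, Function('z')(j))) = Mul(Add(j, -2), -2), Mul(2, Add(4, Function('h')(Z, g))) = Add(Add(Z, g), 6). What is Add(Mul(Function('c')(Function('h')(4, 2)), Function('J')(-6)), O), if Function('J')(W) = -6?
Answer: -49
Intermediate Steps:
Function('h')(Z, g) = Add(-1, Mul(Rational(1, 2), Z), Mul(Rational(1, 2), g)) (Function('h')(Z, g) = Add(-4, Mul(Rational(1, 2), Add(Add(Z, g), 6))) = Add(-4, Mul(Rational(1, 2), Add(6, Z, g))) = Add(-4, Add(3, Mul(Rational(1, 2), Z), Mul(Rational(1, 2), g))) = Add(-1, Mul(Rational(1, 2), Z), Mul(Rational(1, 2), g)))
Function('z')(j) = Add(2, Mul(2, j)) (Function('z')(j) = Add(6, Mul(-1, Mul(Add(j, -2), -2))) = Add(6, Mul(-1, Mul(Add(-2, j), -2))) = Add(6, Mul(-1, Add(4, Mul(-2, j)))) = Add(6, Add(-4, Mul(2, j))) = Add(2, Mul(2, j)))
Function('c')(V) = Pow(V, 2)
O = -25 (O = Add(Add(Add(2, Mul(2, -3)), Mul(-1, -5)), -26) = Add(Add(Add(2, -6), 5), -26) = Add(Add(-4, 5), -26) = Add(1, -26) = -25)
Add(Mul(Function('c')(Function('h')(4, 2)), Function('J')(-6)), O) = Add(Mul(Pow(Add(-1, Mul(Rational(1, 2), 4), Mul(Rational(1, 2), 2)), 2), -6), -25) = Add(Mul(Pow(Add(-1, 2, 1), 2), -6), -25) = Add(Mul(Pow(2, 2), -6), -25) = Add(Mul(4, -6), -25) = Add(-24, -25) = -49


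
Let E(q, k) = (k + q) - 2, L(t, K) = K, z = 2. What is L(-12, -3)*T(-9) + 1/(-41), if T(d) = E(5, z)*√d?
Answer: -1/41 - 45*I ≈ -0.02439 - 45.0*I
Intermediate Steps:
E(q, k) = -2 + k + q
T(d) = 5*√d (T(d) = (-2 + 2 + 5)*√d = 5*√d)
L(-12, -3)*T(-9) + 1/(-41) = -15*√(-9) + 1/(-41) = -15*3*I - 1/41 = -45*I - 1/41 = -1/41 - 45*I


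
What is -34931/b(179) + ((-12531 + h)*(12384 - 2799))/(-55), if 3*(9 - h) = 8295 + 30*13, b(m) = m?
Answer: 5289851390/1969 ≈ 2.6866e+6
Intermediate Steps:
h = -2886 (h = 9 - (8295 + 30*13)/3 = 9 - (8295 + 390)/3 = 9 - ⅓*8685 = 9 - 2895 = -2886)
-34931/b(179) + ((-12531 + h)*(12384 - 2799))/(-55) = -34931/179 + ((-12531 - 2886)*(12384 - 2799))/(-55) = -34931*1/179 - 15417*9585*(-1/55) = -34931/179 - 147771945*(-1/55) = -34931/179 + 29554389/11 = 5289851390/1969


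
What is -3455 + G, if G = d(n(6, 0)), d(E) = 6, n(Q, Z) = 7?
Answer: -3449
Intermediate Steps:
G = 6
-3455 + G = -3455 + 6 = -3449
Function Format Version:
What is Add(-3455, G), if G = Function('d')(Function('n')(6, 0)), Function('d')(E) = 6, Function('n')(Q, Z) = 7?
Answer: -3449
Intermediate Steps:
G = 6
Add(-3455, G) = Add(-3455, 6) = -3449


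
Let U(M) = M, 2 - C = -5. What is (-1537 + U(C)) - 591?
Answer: -2121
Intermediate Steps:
C = 7 (C = 2 - 1*(-5) = 2 + 5 = 7)
(-1537 + U(C)) - 591 = (-1537 + 7) - 591 = -1530 - 591 = -2121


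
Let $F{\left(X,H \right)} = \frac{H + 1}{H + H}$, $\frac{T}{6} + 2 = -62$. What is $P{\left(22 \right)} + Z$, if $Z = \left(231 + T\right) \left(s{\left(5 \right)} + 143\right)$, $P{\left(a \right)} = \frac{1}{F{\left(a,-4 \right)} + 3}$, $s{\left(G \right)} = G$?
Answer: $- \frac{611380}{27} \approx -22644.0$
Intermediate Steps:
$T = -384$ ($T = -12 + 6 \left(-62\right) = -12 - 372 = -384$)
$F{\left(X,H \right)} = \frac{1 + H}{2 H}$
$P{\left(a \right)} = \frac{8}{27}$ ($P{\left(a \right)} = \frac{1}{\frac{1 - 4}{2 \left(-4\right)} + 3} = \frac{1}{\frac{1}{2} \left(- \frac{1}{4}\right) \left(-3\right) + 3} = \frac{1}{\frac{3}{8} + 3} = \frac{1}{\frac{27}{8}} = \frac{8}{27}$)
$Z = -22644$ ($Z = \left(231 - 384\right) \left(5 + 143\right) = \left(-153\right) 148 = -22644$)
$P{\left(22 \right)} + Z = \frac{8}{27} - 22644 = - \frac{611380}{27}$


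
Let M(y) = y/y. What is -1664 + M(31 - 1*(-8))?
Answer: -1663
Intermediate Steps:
M(y) = 1
-1664 + M(31 - 1*(-8)) = -1664 + 1 = -1663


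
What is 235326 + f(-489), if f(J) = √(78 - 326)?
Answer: 235326 + 2*I*√62 ≈ 2.3533e+5 + 15.748*I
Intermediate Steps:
f(J) = 2*I*√62 (f(J) = √(-248) = 2*I*√62)
235326 + f(-489) = 235326 + 2*I*√62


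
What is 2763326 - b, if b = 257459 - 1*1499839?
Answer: 4005706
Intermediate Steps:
b = -1242380 (b = 257459 - 1499839 = -1242380)
2763326 - b = 2763326 - 1*(-1242380) = 2763326 + 1242380 = 4005706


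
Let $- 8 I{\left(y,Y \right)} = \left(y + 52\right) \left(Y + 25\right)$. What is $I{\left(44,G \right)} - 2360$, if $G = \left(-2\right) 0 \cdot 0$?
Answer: $-2660$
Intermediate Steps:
$G = 0$ ($G = 0 \cdot 0 = 0$)
$I{\left(y,Y \right)} = - \frac{\left(25 + Y\right) \left(52 + y\right)}{8}$ ($I{\left(y,Y \right)} = - \frac{\left(y + 52\right) \left(Y + 25\right)}{8} = - \frac{\left(52 + y\right) \left(25 + Y\right)}{8} = - \frac{\left(25 + Y\right) \left(52 + y\right)}{8}$)
$I{\left(44,G \right)} - 2360 = \left(- \frac{325}{2} - \frac{275}{2} - 0 - 0 \cdot 44\right) - 2360 = \left(- \frac{325}{2} - \frac{275}{2} + 0 + 0\right) - 2360 = -300 - 2360 = -2660$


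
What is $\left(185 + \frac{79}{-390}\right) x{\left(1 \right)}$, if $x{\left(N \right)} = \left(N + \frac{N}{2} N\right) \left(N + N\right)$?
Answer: $\frac{72071}{130} \approx 554.39$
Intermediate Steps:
$x{\left(N \right)} = 2 N \left(N + \frac{N^{2}}{2}\right)$ ($x{\left(N \right)} = \left(N + N \frac{1}{2} N\right) 2 N = \left(N + \frac{N}{2} N\right) 2 N = \left(N + \frac{N^{2}}{2}\right) 2 N = 2 N \left(N + \frac{N^{2}}{2}\right)$)
$\left(185 + \frac{79}{-390}\right) x{\left(1 \right)} = \left(185 + \frac{79}{-390}\right) 1^{2} \left(2 + 1\right) = \left(185 + 79 \left(- \frac{1}{390}\right)\right) 1 \cdot 3 = \left(185 - \frac{79}{390}\right) 3 = \frac{72071}{390} \cdot 3 = \frac{72071}{130}$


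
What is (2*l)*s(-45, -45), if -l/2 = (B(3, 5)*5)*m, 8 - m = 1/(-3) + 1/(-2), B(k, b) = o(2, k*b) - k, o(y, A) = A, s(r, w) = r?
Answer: 95400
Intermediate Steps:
B(k, b) = -k + b*k (B(k, b) = k*b - k = b*k - k = -k + b*k)
m = 53/6 (m = 8 - (1/(-3) + 1/(-2)) = 8 - (1*(-⅓) + 1*(-½)) = 8 - (-⅓ - ½) = 8 - 1*(-⅚) = 8 + ⅚ = 53/6 ≈ 8.8333)
l = -1060 (l = -2*(3*(-1 + 5))*5*53/6 = -2*(3*4)*5*53/6 = -2*12*5*53/6 = -120*53/6 = -2*530 = -1060)
(2*l)*s(-45, -45) = (2*(-1060))*(-45) = -2120*(-45) = 95400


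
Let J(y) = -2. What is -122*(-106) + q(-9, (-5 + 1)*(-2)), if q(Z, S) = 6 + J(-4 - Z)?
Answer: 12936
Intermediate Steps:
q(Z, S) = 4 (q(Z, S) = 6 - 2 = 4)
-122*(-106) + q(-9, (-5 + 1)*(-2)) = -122*(-106) + 4 = 12932 + 4 = 12936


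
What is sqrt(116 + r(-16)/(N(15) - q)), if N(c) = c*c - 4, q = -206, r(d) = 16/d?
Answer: sqrt(21149737)/427 ≈ 10.770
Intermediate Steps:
N(c) = -4 + c**2 (N(c) = c**2 - 4 = -4 + c**2)
sqrt(116 + r(-16)/(N(15) - q)) = sqrt(116 + (16/(-16))/((-4 + 15**2) - 1*(-206))) = sqrt(116 + (16*(-1/16))/((-4 + 225) + 206)) = sqrt(116 - 1/(221 + 206)) = sqrt(116 - 1/427) = sqrt(49531/427) = sqrt(21149737)/427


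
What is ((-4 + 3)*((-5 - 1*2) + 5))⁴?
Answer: 16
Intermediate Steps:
((-4 + 3)*((-5 - 1*2) + 5))⁴ = (-((-5 - 2) + 5))⁴ = (-(-7 + 5))⁴ = (-1*(-2))⁴ = 2⁴ = 16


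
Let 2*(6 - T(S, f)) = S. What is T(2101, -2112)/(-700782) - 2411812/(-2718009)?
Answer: 1128662264923/1269821188692 ≈ 0.88884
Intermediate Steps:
T(S, f) = 6 - S/2
T(2101, -2112)/(-700782) - 2411812/(-2718009) = (6 - 1/2*2101)/(-700782) - 2411812/(-2718009) = (6 - 2101/2)*(-1/700782) - 2411812*(-1/2718009) = -2089/2*(-1/700782) + 2411812/2718009 = 2089/1401564 + 2411812/2718009 = 1128662264923/1269821188692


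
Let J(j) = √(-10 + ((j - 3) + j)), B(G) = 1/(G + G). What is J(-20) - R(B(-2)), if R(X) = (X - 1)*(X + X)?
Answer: -5/8 + I*√53 ≈ -0.625 + 7.2801*I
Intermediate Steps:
B(G) = 1/(2*G)
J(j) = √(-13 + 2*j) (J(j) = √(-10 + ((-3 + j) + j)) = √(-10 + (-3 + 2*j)) = √(-13 + 2*j))
R(X) = 2*X*(-1 + X) (R(X) = (-1 + X)*(2*X) = 2*X*(-1 + X))
J(-20) - R(B(-2)) = √(-13 + 2*(-20)) - 2*(½)/(-2)*(-1 + (½)/(-2)) = √(-13 - 40) - 2*(½)*(-½)*(-1 + (½)*(-½)) = √(-53) - 2*(-1)*(-1 - ¼)/4 = I*√53 - 2*(-1)*(-5)/(4*4) = I*√53 - 1*5/8 = I*√53 - 5/8 = -5/8 + I*√53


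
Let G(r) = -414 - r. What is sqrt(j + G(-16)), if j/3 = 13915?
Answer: sqrt(41347) ≈ 203.34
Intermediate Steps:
j = 41745 (j = 3*13915 = 41745)
sqrt(j + G(-16)) = sqrt(41745 + (-414 - 1*(-16))) = sqrt(41745 + (-414 + 16)) = sqrt(41745 - 398) = sqrt(41347)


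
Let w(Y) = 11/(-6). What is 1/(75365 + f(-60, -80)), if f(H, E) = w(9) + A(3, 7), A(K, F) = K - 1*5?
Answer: 6/452167 ≈ 1.3269e-5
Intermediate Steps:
A(K, F) = -5 + K (A(K, F) = K - 5 = -5 + K)
w(Y) = -11/6 (w(Y) = 11*(-1/6) = -11/6)
f(H, E) = -23/6 (f(H, E) = -11/6 + (-5 + 3) = -11/6 - 2 = -23/6)
1/(75365 + f(-60, -80)) = 1/(75365 - 23/6) = 1/(452167/6) = 6/452167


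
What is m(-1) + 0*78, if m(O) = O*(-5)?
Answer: 5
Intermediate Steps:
m(O) = -5*O
m(-1) + 0*78 = -5*(-1) + 0*78 = 5 + 0 = 5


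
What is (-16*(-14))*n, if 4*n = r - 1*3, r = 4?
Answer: 56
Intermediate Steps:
n = ¼ (n = (4 - 1*3)/4 = (4 - 3)/4 = (¼)*1 = ¼ ≈ 0.25000)
(-16*(-14))*n = -16*(-14)*(¼) = 224*(¼) = 56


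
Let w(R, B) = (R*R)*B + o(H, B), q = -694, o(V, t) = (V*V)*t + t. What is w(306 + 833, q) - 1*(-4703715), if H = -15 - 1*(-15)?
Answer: -895637753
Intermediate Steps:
H = 0 (H = -15 + 15 = 0)
o(V, t) = t + t*V² (o(V, t) = V²*t + t = t*V² + t = t + t*V²)
w(R, B) = B + B*R² (w(R, B) = (R*R)*B + B*(1 + 0²) = R²*B + B*(1 + 0) = B*R² + B*1 = B*R² + B = B + B*R²)
w(306 + 833, q) - 1*(-4703715) = -694*(1 + (306 + 833)²) - 1*(-4703715) = -694*(1 + 1139²) + 4703715 = -694*(1 + 1297321) + 4703715 = -694*1297322 + 4703715 = -900341468 + 4703715 = -895637753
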